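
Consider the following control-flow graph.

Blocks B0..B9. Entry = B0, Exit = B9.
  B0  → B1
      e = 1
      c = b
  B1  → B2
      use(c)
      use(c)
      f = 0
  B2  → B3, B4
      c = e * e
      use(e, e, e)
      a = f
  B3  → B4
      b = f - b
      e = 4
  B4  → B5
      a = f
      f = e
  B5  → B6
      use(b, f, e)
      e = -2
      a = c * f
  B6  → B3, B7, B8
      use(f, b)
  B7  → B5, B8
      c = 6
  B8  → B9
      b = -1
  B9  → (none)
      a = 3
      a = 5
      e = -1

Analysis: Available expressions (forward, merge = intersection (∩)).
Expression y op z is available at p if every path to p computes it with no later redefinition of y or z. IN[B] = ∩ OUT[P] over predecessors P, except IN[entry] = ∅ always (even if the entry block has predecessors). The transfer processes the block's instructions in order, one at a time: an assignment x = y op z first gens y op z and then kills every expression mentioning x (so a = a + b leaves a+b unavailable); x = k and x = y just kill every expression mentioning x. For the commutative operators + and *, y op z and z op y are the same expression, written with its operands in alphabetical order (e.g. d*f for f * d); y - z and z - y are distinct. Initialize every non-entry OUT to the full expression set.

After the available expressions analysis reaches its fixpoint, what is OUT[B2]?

Answer: {e*e}

Working:
Fixpoint table:
  B0:  IN={}  OUT={}
  B1:  IN={}  OUT={}
  B2:  IN={}  OUT={e*e}
  B3:  IN={}  OUT={}
  B4:  IN={}  OUT={}
  B5:  IN={}  OUT={c*f}
  B6:  IN={c*f}  OUT={c*f}
  B7:  IN={c*f}  OUT={}
  B8:  IN={}  OUT={}
  B9:  IN={}  OUT={}

Merge at B2: IN[B2] = OUT[B1] = {}
Applying B2's transfer function to that IN value gives OUT[B2] (row B2 above).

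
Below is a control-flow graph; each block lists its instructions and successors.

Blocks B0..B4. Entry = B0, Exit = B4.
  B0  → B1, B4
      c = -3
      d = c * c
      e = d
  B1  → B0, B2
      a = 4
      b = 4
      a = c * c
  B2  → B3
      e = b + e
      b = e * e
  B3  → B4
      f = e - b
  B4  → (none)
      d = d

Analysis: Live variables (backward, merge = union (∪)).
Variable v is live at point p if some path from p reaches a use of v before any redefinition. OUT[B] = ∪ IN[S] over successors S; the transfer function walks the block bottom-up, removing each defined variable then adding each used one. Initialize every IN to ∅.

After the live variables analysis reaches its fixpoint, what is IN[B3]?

Per-block solution:
  B0: | IN={} | OUT={c, d, e}
  B1: | IN={c, d, e} | OUT={b, d, e}
  B2: | IN={b, d, e} | OUT={b, d, e}
  B3: | IN={b, d, e} | OUT={d}
  B4: | IN={d} | OUT={}

Merge at B3: OUT[B3] = IN[B4] = {d}
Applying B3's transfer function to that OUT value gives IN[B3] (row B3 above).

Answer: {b, d, e}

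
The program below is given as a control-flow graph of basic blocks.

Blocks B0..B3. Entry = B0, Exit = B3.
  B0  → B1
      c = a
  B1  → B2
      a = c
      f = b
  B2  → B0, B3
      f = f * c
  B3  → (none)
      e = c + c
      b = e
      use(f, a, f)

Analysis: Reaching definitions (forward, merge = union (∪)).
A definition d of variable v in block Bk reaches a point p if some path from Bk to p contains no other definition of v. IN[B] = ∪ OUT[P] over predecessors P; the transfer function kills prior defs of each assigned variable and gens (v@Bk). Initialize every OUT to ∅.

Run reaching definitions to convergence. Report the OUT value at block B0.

Answer: {a@B1, c@B0, f@B2}

Working:
Converged values:
  B0: | IN={a@B1, c@B0, f@B2} | OUT={a@B1, c@B0, f@B2}
  B1: | IN={a@B1, c@B0, f@B2} | OUT={a@B1, c@B0, f@B1}
  B2: | IN={a@B1, c@B0, f@B1} | OUT={a@B1, c@B0, f@B2}
  B3: | IN={a@B1, c@B0, f@B2} | OUT={a@B1, b@B3, c@B0, e@B3, f@B2}

Merge at B0 (entry node, so the boundary value {} is joined with the incoming edge(s)): IN[B0] = {} ⊔ OUT[B2] = {a@B1, c@B0, f@B2}
Applying B0's transfer function to that IN value gives OUT[B0] (row B0 above).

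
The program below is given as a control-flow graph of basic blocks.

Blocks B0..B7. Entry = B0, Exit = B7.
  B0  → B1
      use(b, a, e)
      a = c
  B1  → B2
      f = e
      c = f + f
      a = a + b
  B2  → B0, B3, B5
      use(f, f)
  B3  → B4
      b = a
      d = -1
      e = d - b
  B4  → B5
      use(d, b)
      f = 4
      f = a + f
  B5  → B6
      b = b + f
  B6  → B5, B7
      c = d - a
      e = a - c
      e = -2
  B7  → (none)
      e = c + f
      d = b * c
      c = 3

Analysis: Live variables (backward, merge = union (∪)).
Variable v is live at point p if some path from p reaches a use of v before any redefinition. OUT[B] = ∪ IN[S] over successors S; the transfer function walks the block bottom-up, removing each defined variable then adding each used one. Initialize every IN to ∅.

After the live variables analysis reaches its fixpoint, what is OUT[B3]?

Answer: {a, b, d}

Derivation:
Fixpoint table:
  B0: | IN={a, b, c, d, e} | OUT={a, b, d, e}
  B1: | IN={a, b, d, e} | OUT={a, b, c, d, e, f}
  B2: | IN={a, b, c, d, e, f} | OUT={a, b, c, d, e, f}
  B3: | IN={a} | OUT={a, b, d}
  B4: | IN={a, b, d} | OUT={a, b, d, f}
  B5: | IN={a, b, d, f} | OUT={a, b, d, f}
  B6: | IN={a, b, d, f} | OUT={a, b, c, d, f}
  B7: | IN={b, c, f} | OUT={}

Merge at B3: OUT[B3] = IN[B4] = {a, b, d}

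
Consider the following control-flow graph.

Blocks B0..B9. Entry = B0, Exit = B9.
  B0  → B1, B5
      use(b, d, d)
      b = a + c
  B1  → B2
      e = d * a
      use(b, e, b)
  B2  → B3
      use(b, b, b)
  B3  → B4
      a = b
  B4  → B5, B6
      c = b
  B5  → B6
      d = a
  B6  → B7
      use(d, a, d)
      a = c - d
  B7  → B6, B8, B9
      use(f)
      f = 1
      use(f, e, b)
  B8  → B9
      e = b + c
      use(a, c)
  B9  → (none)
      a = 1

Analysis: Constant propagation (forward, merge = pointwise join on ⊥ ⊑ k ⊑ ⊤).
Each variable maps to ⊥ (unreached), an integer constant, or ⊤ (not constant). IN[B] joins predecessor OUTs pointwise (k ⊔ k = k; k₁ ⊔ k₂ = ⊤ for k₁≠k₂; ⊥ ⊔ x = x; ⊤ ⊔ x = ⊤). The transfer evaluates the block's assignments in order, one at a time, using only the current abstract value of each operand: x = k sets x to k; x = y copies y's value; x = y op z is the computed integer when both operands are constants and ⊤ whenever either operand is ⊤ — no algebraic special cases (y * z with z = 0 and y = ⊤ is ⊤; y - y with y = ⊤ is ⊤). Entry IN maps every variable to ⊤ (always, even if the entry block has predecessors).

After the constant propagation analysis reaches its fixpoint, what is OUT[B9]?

Answer: {a: 1, b: ⊤, c: ⊤, d: ⊤, e: ⊤, f: 1}

Derivation:
Converged values:
  B0: | IN=(all ⊤) | OUT=(all ⊤)
  B1: | IN=(all ⊤) | OUT=(all ⊤)
  B2: | IN=(all ⊤) | OUT=(all ⊤)
  B3: | IN=(all ⊤) | OUT=(all ⊤)
  B4: | IN=(all ⊤) | OUT=(all ⊤)
  B5: | IN=(all ⊤) | OUT=(all ⊤)
  B6: | IN=(all ⊤) | OUT=(all ⊤)
  B7: | IN=(all ⊤) | OUT={f:1; rest ⊤}
  B8: | IN={f:1; rest ⊤} | OUT={f:1; rest ⊤}
  B9: | IN={f:1; rest ⊤} | OUT={a:1, f:1; rest ⊤}

Merge at B9: IN[B9] = OUT[B7] ⊔ OUT[B8] = {a: ⊤, b: ⊤, c: ⊤, d: ⊤, e: ⊤, f: 1}
Applying B9's transfer function to that IN value gives OUT[B9] (row B9 above).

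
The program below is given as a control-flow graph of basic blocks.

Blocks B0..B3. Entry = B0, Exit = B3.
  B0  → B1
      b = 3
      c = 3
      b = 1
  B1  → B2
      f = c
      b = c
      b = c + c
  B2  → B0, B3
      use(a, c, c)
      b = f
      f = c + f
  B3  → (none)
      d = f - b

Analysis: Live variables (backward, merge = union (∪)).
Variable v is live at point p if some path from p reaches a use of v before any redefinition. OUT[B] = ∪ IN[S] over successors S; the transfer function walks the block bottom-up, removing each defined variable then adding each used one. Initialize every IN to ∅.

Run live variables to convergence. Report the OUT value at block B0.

Fixpoint table:
  B0:   IN={a}   OUT={a, c}
  B1:   IN={a, c}   OUT={a, c, f}
  B2:   IN={a, c, f}   OUT={a, b, f}
  B3:   IN={b, f}   OUT={}

Merge at B0: OUT[B0] = IN[B1] = {a, c}

Answer: {a, c}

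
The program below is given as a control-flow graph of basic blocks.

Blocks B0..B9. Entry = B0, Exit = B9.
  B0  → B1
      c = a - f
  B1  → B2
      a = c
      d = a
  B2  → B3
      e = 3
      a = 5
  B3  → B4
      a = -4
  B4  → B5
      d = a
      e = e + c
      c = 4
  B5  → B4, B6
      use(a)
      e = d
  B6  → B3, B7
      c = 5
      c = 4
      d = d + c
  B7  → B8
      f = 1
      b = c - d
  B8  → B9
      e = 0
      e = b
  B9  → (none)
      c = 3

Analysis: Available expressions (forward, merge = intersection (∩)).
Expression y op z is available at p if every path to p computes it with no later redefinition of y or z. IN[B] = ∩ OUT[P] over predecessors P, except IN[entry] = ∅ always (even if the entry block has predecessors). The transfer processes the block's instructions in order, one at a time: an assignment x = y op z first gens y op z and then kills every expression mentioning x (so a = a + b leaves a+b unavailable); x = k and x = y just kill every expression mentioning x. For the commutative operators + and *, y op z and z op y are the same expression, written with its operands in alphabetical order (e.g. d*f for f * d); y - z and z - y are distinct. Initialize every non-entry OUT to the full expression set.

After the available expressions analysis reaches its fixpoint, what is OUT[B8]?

Per-block solution:
  B0:   IN={}   OUT={a-f}
  B1:   IN={a-f}   OUT={}
  B2:   IN={}   OUT={}
  B3:   IN={}   OUT={}
  B4:   IN={}   OUT={}
  B5:   IN={}   OUT={}
  B6:   IN={}   OUT={}
  B7:   IN={}   OUT={c-d}
  B8:   IN={c-d}   OUT={c-d}
  B9:   IN={c-d}   OUT={}

Merge at B8: IN[B8] = OUT[B7] = {c-d}
Applying B8's transfer function to that IN value gives OUT[B8] (row B8 above).

Answer: {c-d}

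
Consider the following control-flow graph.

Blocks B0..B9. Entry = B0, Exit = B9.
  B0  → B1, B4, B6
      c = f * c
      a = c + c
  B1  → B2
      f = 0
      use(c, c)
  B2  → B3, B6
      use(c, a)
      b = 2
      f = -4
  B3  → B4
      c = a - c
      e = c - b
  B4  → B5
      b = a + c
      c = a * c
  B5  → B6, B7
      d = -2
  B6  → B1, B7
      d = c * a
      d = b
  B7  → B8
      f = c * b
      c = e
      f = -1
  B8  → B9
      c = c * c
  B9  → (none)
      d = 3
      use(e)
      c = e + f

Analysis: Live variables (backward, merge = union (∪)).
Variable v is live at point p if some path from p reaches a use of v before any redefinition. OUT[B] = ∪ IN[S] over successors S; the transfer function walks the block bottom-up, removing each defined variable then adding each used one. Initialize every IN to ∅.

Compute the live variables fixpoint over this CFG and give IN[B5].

Per-block solution:
  B0:   IN={b, c, e, f}   OUT={a, b, c, e}
  B1:   IN={a, c, e}   OUT={a, c, e}
  B2:   IN={a, c, e}   OUT={a, b, c, e}
  B3:   IN={a, b, c}   OUT={a, c, e}
  B4:   IN={a, c, e}   OUT={a, b, c, e}
  B5:   IN={a, b, c, e}   OUT={a, b, c, e}
  B6:   IN={a, b, c, e}   OUT={a, b, c, e}
  B7:   IN={b, c, e}   OUT={c, e, f}
  B8:   IN={c, e, f}   OUT={e, f}
  B9:   IN={e, f}   OUT={}

Merge at B5: OUT[B5] = IN[B6] ⊔ IN[B7] = {a, b, c, e}
Applying B5's transfer function to that OUT value gives IN[B5] (row B5 above).

Answer: {a, b, c, e}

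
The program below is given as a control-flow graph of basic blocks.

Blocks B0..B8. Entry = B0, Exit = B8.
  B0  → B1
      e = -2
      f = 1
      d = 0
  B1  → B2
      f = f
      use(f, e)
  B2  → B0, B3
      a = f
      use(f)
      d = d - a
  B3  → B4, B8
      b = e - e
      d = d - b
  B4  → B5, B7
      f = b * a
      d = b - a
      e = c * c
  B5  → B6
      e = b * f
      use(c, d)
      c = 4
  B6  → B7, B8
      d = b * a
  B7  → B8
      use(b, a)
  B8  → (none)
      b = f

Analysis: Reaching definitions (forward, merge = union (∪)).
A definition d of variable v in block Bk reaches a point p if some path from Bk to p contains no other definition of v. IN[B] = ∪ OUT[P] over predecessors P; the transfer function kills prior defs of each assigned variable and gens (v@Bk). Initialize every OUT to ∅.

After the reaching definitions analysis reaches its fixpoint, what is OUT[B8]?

Answer: {a@B2, b@B8, c@B5, d@B3, d@B4, d@B6, e@B0, e@B4, e@B5, f@B1, f@B4}

Trace:
Converged values:
  B0: | IN={a@B2, d@B2, e@B0, f@B1} | OUT={a@B2, d@B0, e@B0, f@B0}
  B1: | IN={a@B2, d@B0, e@B0, f@B0} | OUT={a@B2, d@B0, e@B0, f@B1}
  B2: | IN={a@B2, d@B0, e@B0, f@B1} | OUT={a@B2, d@B2, e@B0, f@B1}
  B3: | IN={a@B2, d@B2, e@B0, f@B1} | OUT={a@B2, b@B3, d@B3, e@B0, f@B1}
  B4: | IN={a@B2, b@B3, d@B3, e@B0, f@B1} | OUT={a@B2, b@B3, d@B4, e@B4, f@B4}
  B5: | IN={a@B2, b@B3, d@B4, e@B4, f@B4} | OUT={a@B2, b@B3, c@B5, d@B4, e@B5, f@B4}
  B6: | IN={a@B2, b@B3, c@B5, d@B4, e@B5, f@B4} | OUT={a@B2, b@B3, c@B5, d@B6, e@B5, f@B4}
  B7: | IN={a@B2, b@B3, c@B5, d@B4, d@B6, e@B4, e@B5, f@B4} | OUT={a@B2, b@B3, c@B5, d@B4, d@B6, e@B4, e@B5, f@B4}
  B8: | IN={a@B2, b@B3, c@B5, d@B3, d@B4, d@B6, e@B0, e@B4, e@B5, f@B1, f@B4} | OUT={a@B2, b@B8, c@B5, d@B3, d@B4, d@B6, e@B0, e@B4, e@B5, f@B1, f@B4}

Merge at B8: IN[B8] = OUT[B3] ⊔ OUT[B6] ⊔ OUT[B7] = {a@B2, b@B3, c@B5, d@B3, d@B4, d@B6, e@B0, e@B4, e@B5, f@B1, f@B4}
Applying B8's transfer function to that IN value gives OUT[B8] (row B8 above).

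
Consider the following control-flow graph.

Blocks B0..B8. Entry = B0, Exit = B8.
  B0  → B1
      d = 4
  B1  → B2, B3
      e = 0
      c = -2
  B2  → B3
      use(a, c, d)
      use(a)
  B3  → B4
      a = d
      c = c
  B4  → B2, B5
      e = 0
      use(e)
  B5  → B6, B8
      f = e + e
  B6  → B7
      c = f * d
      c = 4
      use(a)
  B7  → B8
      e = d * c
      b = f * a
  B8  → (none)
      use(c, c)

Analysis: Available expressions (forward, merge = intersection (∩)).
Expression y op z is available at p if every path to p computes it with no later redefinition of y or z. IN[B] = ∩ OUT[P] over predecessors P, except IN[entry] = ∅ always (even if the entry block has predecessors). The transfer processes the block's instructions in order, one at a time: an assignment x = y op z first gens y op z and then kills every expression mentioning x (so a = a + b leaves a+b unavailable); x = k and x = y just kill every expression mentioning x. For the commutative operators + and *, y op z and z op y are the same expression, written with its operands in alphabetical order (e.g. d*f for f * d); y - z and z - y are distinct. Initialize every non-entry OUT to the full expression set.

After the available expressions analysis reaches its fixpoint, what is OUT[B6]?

Answer: {d*f, e+e}

Derivation:
Per-block solution:
  B0: | IN={} | OUT={}
  B1: | IN={} | OUT={}
  B2: | IN={} | OUT={}
  B3: | IN={} | OUT={}
  B4: | IN={} | OUT={}
  B5: | IN={} | OUT={e+e}
  B6: | IN={e+e} | OUT={d*f, e+e}
  B7: | IN={d*f, e+e} | OUT={a*f, c*d, d*f}
  B8: | IN={} | OUT={}

Merge at B6: IN[B6] = OUT[B5] = {e+e}
Applying B6's transfer function to that IN value gives OUT[B6] (row B6 above).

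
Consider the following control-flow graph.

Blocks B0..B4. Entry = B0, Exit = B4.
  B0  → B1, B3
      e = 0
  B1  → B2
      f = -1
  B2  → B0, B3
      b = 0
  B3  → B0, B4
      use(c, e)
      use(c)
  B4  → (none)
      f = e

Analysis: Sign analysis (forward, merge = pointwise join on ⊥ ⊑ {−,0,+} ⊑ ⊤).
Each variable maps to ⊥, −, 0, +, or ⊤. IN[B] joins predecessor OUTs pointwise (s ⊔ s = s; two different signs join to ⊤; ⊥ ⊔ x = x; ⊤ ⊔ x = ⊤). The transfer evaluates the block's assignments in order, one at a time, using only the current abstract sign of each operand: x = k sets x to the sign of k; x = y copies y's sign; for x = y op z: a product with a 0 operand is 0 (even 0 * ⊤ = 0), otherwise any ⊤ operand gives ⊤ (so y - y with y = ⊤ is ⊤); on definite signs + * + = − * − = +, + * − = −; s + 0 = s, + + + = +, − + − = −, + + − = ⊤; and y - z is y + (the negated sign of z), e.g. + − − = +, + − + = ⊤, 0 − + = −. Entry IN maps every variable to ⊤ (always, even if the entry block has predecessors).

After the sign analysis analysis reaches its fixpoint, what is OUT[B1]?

Answer: {a: ⊤, b: ⊤, c: ⊤, d: ⊤, e: 0, f: -}

Derivation:
Fixpoint table:
  B0:   IN=(all ⊤)   OUT={e:0; rest ⊤}
  B1:   IN={e:0; rest ⊤}   OUT={e:0, f:-; rest ⊤}
  B2:   IN={e:0, f:-; rest ⊤}   OUT={b:0, e:0, f:-; rest ⊤}
  B3:   IN={e:0; rest ⊤}   OUT={e:0; rest ⊤}
  B4:   IN={e:0; rest ⊤}   OUT={e:0, f:0; rest ⊤}

Merge at B1: IN[B1] = OUT[B0] = {a: ⊤, b: ⊤, c: ⊤, d: ⊤, e: 0, f: ⊤}
Applying B1's transfer function to that IN value gives OUT[B1] (row B1 above).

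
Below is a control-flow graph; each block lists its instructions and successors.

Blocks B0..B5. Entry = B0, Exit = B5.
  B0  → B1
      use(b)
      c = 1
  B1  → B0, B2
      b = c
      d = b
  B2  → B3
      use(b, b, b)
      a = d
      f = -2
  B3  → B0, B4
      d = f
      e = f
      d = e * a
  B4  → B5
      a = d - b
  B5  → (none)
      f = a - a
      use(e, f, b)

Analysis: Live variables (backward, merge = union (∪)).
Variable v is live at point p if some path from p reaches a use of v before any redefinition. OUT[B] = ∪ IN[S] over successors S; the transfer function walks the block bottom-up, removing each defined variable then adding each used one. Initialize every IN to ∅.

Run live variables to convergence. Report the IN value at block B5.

Answer: {a, b, e}

Working:
Fixpoint table:
  B0:  IN={b}  OUT={c}
  B1:  IN={c}  OUT={b, d}
  B2:  IN={b, d}  OUT={a, b, f}
  B3:  IN={a, b, f}  OUT={b, d, e}
  B4:  IN={b, d, e}  OUT={a, b, e}
  B5:  IN={a, b, e}  OUT={}

B5 is the boundary node: OUT[B5] = {}
Applying B5's transfer function to that OUT value gives IN[B5] (row B5 above).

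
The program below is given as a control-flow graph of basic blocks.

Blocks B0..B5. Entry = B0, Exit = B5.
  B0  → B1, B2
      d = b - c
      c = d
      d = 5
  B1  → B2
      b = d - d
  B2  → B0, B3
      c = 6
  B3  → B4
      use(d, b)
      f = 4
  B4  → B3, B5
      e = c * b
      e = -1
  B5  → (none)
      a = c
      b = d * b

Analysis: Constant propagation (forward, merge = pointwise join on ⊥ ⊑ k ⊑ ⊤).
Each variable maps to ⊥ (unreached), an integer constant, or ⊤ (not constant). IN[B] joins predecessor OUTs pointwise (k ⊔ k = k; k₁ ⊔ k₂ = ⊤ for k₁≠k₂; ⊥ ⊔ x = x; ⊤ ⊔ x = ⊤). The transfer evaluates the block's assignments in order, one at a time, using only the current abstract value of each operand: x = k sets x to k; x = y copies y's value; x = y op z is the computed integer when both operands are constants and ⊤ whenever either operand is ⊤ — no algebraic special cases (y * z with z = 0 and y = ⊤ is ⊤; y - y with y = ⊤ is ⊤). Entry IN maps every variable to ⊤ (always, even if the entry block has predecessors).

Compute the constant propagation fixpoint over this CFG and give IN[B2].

Fixpoint table:
  B0:   IN=(all ⊤)   OUT={d:5; rest ⊤}
  B1:   IN={d:5; rest ⊤}   OUT={b:0, d:5; rest ⊤}
  B2:   IN={d:5; rest ⊤}   OUT={c:6, d:5; rest ⊤}
  B3:   IN={c:6, d:5; rest ⊤}   OUT={c:6, d:5, f:4; rest ⊤}
  B4:   IN={c:6, d:5, f:4; rest ⊤}   OUT={c:6, d:5, e:-1, f:4; rest ⊤}
  B5:   IN={c:6, d:5, e:-1, f:4; rest ⊤}   OUT={a:6, c:6, d:5, e:-1, f:4; rest ⊤}

Merge at B2: IN[B2] = OUT[B0] ⊔ OUT[B1] = {a: ⊤, b: ⊤, c: ⊤, d: 5, e: ⊤, f: ⊤}

Answer: {a: ⊤, b: ⊤, c: ⊤, d: 5, e: ⊤, f: ⊤}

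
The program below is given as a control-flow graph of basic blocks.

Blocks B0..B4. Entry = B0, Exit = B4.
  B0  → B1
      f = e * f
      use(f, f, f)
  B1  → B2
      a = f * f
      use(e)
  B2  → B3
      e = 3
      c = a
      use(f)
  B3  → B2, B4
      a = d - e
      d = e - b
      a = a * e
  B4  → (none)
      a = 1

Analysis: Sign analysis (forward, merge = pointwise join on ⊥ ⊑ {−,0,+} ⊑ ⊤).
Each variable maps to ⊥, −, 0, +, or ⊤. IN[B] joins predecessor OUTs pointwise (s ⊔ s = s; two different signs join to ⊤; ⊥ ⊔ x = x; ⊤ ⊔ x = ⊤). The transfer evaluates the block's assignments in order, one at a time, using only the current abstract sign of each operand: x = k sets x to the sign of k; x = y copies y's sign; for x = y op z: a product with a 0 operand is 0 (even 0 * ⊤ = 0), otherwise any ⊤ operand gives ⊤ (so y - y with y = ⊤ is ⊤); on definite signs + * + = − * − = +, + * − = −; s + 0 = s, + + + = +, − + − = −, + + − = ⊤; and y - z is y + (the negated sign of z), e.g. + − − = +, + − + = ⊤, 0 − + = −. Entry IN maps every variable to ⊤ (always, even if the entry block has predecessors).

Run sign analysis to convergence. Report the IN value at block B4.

Answer: {a: ⊤, b: ⊤, c: ⊤, d: ⊤, e: +, f: ⊤}

Derivation:
Converged values:
  B0:   IN=(all ⊤)   OUT=(all ⊤)
  B1:   IN=(all ⊤)   OUT=(all ⊤)
  B2:   IN=(all ⊤)   OUT={e:+; rest ⊤}
  B3:   IN={e:+; rest ⊤}   OUT={e:+; rest ⊤}
  B4:   IN={e:+; rest ⊤}   OUT={a:+, e:+; rest ⊤}

Merge at B4: IN[B4] = OUT[B3] = {a: ⊤, b: ⊤, c: ⊤, d: ⊤, e: +, f: ⊤}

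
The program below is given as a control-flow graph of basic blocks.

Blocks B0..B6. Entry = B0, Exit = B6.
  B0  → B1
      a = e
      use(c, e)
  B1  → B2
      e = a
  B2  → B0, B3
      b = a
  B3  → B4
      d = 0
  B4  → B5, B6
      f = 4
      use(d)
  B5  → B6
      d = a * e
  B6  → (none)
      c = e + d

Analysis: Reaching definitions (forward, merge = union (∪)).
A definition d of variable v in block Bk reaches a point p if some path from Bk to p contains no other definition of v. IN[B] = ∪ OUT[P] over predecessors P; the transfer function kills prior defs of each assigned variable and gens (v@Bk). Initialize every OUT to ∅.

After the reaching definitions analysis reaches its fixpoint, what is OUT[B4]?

Converged values:
  B0:   IN={a@B0, b@B2, e@B1}   OUT={a@B0, b@B2, e@B1}
  B1:   IN={a@B0, b@B2, e@B1}   OUT={a@B0, b@B2, e@B1}
  B2:   IN={a@B0, b@B2, e@B1}   OUT={a@B0, b@B2, e@B1}
  B3:   IN={a@B0, b@B2, e@B1}   OUT={a@B0, b@B2, d@B3, e@B1}
  B4:   IN={a@B0, b@B2, d@B3, e@B1}   OUT={a@B0, b@B2, d@B3, e@B1, f@B4}
  B5:   IN={a@B0, b@B2, d@B3, e@B1, f@B4}   OUT={a@B0, b@B2, d@B5, e@B1, f@B4}
  B6:   IN={a@B0, b@B2, d@B3, d@B5, e@B1, f@B4}   OUT={a@B0, b@B2, c@B6, d@B3, d@B5, e@B1, f@B4}

Merge at B4: IN[B4] = OUT[B3] = {a@B0, b@B2, d@B3, e@B1}
Applying B4's transfer function to that IN value gives OUT[B4] (row B4 above).

Answer: {a@B0, b@B2, d@B3, e@B1, f@B4}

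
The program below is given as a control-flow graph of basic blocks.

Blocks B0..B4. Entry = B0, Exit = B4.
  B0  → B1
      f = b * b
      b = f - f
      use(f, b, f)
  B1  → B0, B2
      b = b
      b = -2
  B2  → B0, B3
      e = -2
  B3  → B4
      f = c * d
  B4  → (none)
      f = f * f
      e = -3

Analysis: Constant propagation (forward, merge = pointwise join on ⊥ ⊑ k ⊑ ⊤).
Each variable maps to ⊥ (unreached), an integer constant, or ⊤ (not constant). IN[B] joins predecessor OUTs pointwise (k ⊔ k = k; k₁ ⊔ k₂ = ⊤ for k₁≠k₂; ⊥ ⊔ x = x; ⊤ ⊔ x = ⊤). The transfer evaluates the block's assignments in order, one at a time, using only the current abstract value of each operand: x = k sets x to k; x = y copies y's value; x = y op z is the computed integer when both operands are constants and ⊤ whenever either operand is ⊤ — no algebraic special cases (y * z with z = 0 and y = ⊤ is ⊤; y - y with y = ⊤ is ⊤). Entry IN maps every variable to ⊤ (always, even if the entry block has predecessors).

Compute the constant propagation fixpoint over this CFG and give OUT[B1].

Answer: {a: ⊤, b: -2, c: ⊤, d: ⊤, e: ⊤, f: ⊤}

Working:
Converged values:
  B0:   IN=(all ⊤)   OUT=(all ⊤)
  B1:   IN=(all ⊤)   OUT={b:-2; rest ⊤}
  B2:   IN={b:-2; rest ⊤}   OUT={b:-2, e:-2; rest ⊤}
  B3:   IN={b:-2, e:-2; rest ⊤}   OUT={b:-2, e:-2; rest ⊤}
  B4:   IN={b:-2, e:-2; rest ⊤}   OUT={b:-2, e:-3; rest ⊤}

Merge at B1: IN[B1] = OUT[B0] = {a: ⊤, b: ⊤, c: ⊤, d: ⊤, e: ⊤, f: ⊤}
Applying B1's transfer function to that IN value gives OUT[B1] (row B1 above).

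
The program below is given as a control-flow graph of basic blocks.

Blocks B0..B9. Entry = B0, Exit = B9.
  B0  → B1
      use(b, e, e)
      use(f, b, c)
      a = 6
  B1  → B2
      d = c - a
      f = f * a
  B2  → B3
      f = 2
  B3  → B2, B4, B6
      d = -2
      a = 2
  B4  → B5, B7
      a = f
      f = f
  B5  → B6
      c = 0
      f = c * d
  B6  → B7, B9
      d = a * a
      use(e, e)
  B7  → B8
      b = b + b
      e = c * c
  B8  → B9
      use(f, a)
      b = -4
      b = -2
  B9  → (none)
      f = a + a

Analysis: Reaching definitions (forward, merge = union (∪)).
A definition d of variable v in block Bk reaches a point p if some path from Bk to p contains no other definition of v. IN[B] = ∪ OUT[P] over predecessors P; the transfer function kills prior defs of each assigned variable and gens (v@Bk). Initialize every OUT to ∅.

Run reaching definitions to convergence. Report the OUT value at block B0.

Answer: {a@B0}

Derivation:
Per-block solution:
  B0: | IN={} | OUT={a@B0}
  B1: | IN={a@B0} | OUT={a@B0, d@B1, f@B1}
  B2: | IN={a@B0, a@B3, d@B1, d@B3, f@B1, f@B2} | OUT={a@B0, a@B3, d@B1, d@B3, f@B2}
  B3: | IN={a@B0, a@B3, d@B1, d@B3, f@B2} | OUT={a@B3, d@B3, f@B2}
  B4: | IN={a@B3, d@B3, f@B2} | OUT={a@B4, d@B3, f@B4}
  B5: | IN={a@B4, d@B3, f@B4} | OUT={a@B4, c@B5, d@B3, f@B5}
  B6: | IN={a@B3, a@B4, c@B5, d@B3, f@B2, f@B5} | OUT={a@B3, a@B4, c@B5, d@B6, f@B2, f@B5}
  B7: | IN={a@B3, a@B4, c@B5, d@B3, d@B6, f@B2, f@B4, f@B5} | OUT={a@B3, a@B4, b@B7, c@B5, d@B3, d@B6, e@B7, f@B2, f@B4, f@B5}
  B8: | IN={a@B3, a@B4, b@B7, c@B5, d@B3, d@B6, e@B7, f@B2, f@B4, f@B5} | OUT={a@B3, a@B4, b@B8, c@B5, d@B3, d@B6, e@B7, f@B2, f@B4, f@B5}
  B9: | IN={a@B3, a@B4, b@B8, c@B5, d@B3, d@B6, e@B7, f@B2, f@B4, f@B5} | OUT={a@B3, a@B4, b@B8, c@B5, d@B3, d@B6, e@B7, f@B9}

B0 is the boundary node: IN[B0] = {}
Applying B0's transfer function to that IN value gives OUT[B0] (row B0 above).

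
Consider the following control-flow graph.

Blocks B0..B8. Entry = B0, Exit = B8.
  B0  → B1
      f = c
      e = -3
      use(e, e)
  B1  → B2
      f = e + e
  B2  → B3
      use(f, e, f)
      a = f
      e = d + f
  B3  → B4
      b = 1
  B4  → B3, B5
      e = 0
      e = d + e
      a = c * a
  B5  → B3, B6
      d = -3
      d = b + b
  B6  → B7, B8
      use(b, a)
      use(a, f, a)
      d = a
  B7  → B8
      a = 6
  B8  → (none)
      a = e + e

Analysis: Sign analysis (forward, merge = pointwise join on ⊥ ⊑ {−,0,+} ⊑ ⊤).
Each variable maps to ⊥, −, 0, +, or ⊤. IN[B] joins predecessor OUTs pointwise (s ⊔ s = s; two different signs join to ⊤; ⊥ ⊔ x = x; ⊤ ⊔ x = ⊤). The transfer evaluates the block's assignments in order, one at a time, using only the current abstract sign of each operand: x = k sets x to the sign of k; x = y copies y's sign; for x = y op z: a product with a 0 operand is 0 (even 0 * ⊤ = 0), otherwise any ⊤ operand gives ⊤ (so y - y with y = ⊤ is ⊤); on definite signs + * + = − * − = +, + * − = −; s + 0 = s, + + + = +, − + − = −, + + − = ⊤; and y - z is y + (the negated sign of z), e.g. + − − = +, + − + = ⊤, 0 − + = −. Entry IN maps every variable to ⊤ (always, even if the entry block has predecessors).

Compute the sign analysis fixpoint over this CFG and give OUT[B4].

Converged values:
  B0:   IN=(all ⊤)   OUT={e:-; rest ⊤}
  B1:   IN={e:-; rest ⊤}   OUT={e:-, f:-; rest ⊤}
  B2:   IN={e:-, f:-; rest ⊤}   OUT={a:-, f:-; rest ⊤}
  B3:   IN={f:-; rest ⊤}   OUT={b:+, f:-; rest ⊤}
  B4:   IN={b:+, f:-; rest ⊤}   OUT={b:+, f:-; rest ⊤}
  B5:   IN={b:+, f:-; rest ⊤}   OUT={b:+, d:+, f:-; rest ⊤}
  B6:   IN={b:+, d:+, f:-; rest ⊤}   OUT={b:+, f:-; rest ⊤}
  B7:   IN={b:+, f:-; rest ⊤}   OUT={a:+, b:+, f:-; rest ⊤}
  B8:   IN={b:+, f:-; rest ⊤}   OUT={b:+, f:-; rest ⊤}

Merge at B4: IN[B4] = OUT[B3] = {a: ⊤, b: +, c: ⊤, d: ⊤, e: ⊤, f: -}
Applying B4's transfer function to that IN value gives OUT[B4] (row B4 above).

Answer: {a: ⊤, b: +, c: ⊤, d: ⊤, e: ⊤, f: -}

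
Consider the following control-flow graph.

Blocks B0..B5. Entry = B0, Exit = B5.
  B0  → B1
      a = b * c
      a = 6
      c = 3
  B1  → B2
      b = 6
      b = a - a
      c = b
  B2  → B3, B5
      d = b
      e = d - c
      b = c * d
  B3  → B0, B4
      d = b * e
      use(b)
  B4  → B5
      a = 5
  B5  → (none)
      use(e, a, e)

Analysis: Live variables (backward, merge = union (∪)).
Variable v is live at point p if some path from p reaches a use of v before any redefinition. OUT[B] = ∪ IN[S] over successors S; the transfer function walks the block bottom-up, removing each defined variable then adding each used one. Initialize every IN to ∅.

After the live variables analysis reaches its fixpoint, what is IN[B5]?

Answer: {a, e}

Derivation:
Fixpoint table:
  B0:  IN={b, c}  OUT={a}
  B1:  IN={a}  OUT={a, b, c}
  B2:  IN={a, b, c}  OUT={a, b, c, e}
  B3:  IN={b, c, e}  OUT={b, c, e}
  B4:  IN={e}  OUT={a, e}
  B5:  IN={a, e}  OUT={}

B5 is the boundary node: OUT[B5] = {}
Applying B5's transfer function to that OUT value gives IN[B5] (row B5 above).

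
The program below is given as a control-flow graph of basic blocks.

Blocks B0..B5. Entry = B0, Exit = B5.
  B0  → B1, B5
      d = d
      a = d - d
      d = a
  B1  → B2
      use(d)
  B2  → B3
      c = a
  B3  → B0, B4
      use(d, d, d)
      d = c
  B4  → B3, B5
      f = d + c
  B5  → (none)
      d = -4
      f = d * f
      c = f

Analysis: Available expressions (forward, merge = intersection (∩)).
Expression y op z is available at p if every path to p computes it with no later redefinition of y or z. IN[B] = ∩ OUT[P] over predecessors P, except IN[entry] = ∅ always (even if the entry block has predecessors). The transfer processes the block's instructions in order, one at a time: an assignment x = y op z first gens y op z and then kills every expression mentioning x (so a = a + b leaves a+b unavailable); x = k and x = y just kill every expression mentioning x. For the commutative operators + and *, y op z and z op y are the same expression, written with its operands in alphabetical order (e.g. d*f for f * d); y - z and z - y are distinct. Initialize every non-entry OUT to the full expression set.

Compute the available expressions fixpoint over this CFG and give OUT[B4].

Fixpoint table:
  B0: | IN={} | OUT={}
  B1: | IN={} | OUT={}
  B2: | IN={} | OUT={}
  B3: | IN={} | OUT={}
  B4: | IN={} | OUT={c+d}
  B5: | IN={} | OUT={}

Merge at B4: IN[B4] = OUT[B3] = {}
Applying B4's transfer function to that IN value gives OUT[B4] (row B4 above).

Answer: {c+d}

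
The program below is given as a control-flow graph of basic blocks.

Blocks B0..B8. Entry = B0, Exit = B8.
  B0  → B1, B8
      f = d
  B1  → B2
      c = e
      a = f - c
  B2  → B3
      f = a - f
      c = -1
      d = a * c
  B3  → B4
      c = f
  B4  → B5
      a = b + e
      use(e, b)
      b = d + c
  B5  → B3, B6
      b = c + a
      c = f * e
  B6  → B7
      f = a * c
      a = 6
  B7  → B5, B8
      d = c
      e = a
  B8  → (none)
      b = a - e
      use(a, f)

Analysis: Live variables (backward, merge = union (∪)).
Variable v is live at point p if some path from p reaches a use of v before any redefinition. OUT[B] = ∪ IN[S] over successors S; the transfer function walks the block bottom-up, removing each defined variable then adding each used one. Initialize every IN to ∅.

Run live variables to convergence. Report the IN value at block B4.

Answer: {b, c, d, e, f}

Trace:
Per-block solution:
  B0:  IN={a, b, d, e}  OUT={a, b, e, f}
  B1:  IN={b, e, f}  OUT={a, b, e, f}
  B2:  IN={a, b, e, f}  OUT={b, d, e, f}
  B3:  IN={b, d, e, f}  OUT={b, c, d, e, f}
  B4:  IN={b, c, d, e, f}  OUT={a, c, d, e, f}
  B5:  IN={a, c, d, e, f}  OUT={a, b, c, d, e, f}
  B6:  IN={a, c}  OUT={a, c, f}
  B7:  IN={a, c, f}  OUT={a, c, d, e, f}
  B8:  IN={a, e, f}  OUT={}

Merge at B4: OUT[B4] = IN[B5] = {a, c, d, e, f}
Applying B4's transfer function to that OUT value gives IN[B4] (row B4 above).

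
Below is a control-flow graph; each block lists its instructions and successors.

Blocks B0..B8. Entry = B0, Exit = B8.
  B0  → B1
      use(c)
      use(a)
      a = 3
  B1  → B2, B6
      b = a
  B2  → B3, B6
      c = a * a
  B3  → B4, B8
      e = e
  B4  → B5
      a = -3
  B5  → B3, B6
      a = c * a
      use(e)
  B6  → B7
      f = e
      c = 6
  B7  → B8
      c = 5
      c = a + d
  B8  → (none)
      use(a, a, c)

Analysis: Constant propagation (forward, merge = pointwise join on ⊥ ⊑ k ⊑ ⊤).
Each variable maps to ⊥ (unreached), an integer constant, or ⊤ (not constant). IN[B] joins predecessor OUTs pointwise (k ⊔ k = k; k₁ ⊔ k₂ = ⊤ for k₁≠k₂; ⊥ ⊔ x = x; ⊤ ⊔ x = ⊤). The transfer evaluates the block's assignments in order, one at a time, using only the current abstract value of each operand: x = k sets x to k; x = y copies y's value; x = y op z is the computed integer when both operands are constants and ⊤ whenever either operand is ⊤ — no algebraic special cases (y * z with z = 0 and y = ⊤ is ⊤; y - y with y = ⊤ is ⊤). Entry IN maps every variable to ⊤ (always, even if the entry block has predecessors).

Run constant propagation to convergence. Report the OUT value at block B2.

Answer: {a: 3, b: 3, c: 9, d: ⊤, e: ⊤, f: ⊤}

Trace:
Per-block solution:
  B0:   IN=(all ⊤)   OUT={a:3; rest ⊤}
  B1:   IN={a:3; rest ⊤}   OUT={a:3, b:3; rest ⊤}
  B2:   IN={a:3, b:3; rest ⊤}   OUT={a:3, b:3, c:9; rest ⊤}
  B3:   IN={b:3, c:9; rest ⊤}   OUT={b:3, c:9; rest ⊤}
  B4:   IN={b:3, c:9; rest ⊤}   OUT={a:-3, b:3, c:9; rest ⊤}
  B5:   IN={a:-3, b:3, c:9; rest ⊤}   OUT={a:-27, b:3, c:9; rest ⊤}
  B6:   IN={b:3; rest ⊤}   OUT={b:3, c:6; rest ⊤}
  B7:   IN={b:3, c:6; rest ⊤}   OUT={b:3; rest ⊤}
  B8:   IN={b:3; rest ⊤}   OUT={b:3; rest ⊤}

Merge at B2: IN[B2] = OUT[B1] = {a: 3, b: 3, c: ⊤, d: ⊤, e: ⊤, f: ⊤}
Applying B2's transfer function to that IN value gives OUT[B2] (row B2 above).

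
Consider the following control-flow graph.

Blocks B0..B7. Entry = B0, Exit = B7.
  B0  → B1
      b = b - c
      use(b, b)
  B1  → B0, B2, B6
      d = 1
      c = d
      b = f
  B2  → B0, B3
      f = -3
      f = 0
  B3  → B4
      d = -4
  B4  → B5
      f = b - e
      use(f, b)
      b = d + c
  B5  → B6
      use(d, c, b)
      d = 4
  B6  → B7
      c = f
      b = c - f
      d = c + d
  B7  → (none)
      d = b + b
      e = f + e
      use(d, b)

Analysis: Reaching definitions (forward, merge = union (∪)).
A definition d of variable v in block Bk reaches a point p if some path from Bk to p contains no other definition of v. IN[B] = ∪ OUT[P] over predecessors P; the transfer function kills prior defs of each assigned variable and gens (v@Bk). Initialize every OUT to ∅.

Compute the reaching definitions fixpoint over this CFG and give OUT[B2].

Converged values:
  B0:   IN={b@B1, c@B1, d@B1, f@B2}   OUT={b@B0, c@B1, d@B1, f@B2}
  B1:   IN={b@B0, c@B1, d@B1, f@B2}   OUT={b@B1, c@B1, d@B1, f@B2}
  B2:   IN={b@B1, c@B1, d@B1, f@B2}   OUT={b@B1, c@B1, d@B1, f@B2}
  B3:   IN={b@B1, c@B1, d@B1, f@B2}   OUT={b@B1, c@B1, d@B3, f@B2}
  B4:   IN={b@B1, c@B1, d@B3, f@B2}   OUT={b@B4, c@B1, d@B3, f@B4}
  B5:   IN={b@B4, c@B1, d@B3, f@B4}   OUT={b@B4, c@B1, d@B5, f@B4}
  B6:   IN={b@B1, b@B4, c@B1, d@B1, d@B5, f@B2, f@B4}   OUT={b@B6, c@B6, d@B6, f@B2, f@B4}
  B7:   IN={b@B6, c@B6, d@B6, f@B2, f@B4}   OUT={b@B6, c@B6, d@B7, e@B7, f@B2, f@B4}

Merge at B2: IN[B2] = OUT[B1] = {b@B1, c@B1, d@B1, f@B2}
Applying B2's transfer function to that IN value gives OUT[B2] (row B2 above).

Answer: {b@B1, c@B1, d@B1, f@B2}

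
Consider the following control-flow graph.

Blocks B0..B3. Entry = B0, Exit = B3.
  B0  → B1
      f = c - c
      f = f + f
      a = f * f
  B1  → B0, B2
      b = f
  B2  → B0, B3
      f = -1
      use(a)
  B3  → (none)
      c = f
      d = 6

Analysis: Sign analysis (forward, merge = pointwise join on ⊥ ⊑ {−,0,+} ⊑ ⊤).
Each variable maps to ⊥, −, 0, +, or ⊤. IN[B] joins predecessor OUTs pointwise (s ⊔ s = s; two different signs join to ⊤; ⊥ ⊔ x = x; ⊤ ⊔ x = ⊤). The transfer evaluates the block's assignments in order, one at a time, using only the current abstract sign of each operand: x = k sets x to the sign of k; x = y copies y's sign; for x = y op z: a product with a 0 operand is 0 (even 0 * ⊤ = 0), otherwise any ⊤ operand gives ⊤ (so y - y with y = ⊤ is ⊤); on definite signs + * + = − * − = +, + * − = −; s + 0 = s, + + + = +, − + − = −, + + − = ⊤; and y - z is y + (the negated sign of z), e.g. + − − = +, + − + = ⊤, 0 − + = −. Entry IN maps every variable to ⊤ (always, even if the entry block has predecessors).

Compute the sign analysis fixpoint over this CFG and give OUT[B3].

Per-block solution:
  B0:  IN=(all ⊤)  OUT=(all ⊤)
  B1:  IN=(all ⊤)  OUT=(all ⊤)
  B2:  IN=(all ⊤)  OUT={f:-; rest ⊤}
  B3:  IN={f:-; rest ⊤}  OUT={c:-, d:+, f:-; rest ⊤}

Merge at B3: IN[B3] = OUT[B2] = {a: ⊤, b: ⊤, c: ⊤, d: ⊤, e: ⊤, f: -}
Applying B3's transfer function to that IN value gives OUT[B3] (row B3 above).

Answer: {a: ⊤, b: ⊤, c: -, d: +, e: ⊤, f: -}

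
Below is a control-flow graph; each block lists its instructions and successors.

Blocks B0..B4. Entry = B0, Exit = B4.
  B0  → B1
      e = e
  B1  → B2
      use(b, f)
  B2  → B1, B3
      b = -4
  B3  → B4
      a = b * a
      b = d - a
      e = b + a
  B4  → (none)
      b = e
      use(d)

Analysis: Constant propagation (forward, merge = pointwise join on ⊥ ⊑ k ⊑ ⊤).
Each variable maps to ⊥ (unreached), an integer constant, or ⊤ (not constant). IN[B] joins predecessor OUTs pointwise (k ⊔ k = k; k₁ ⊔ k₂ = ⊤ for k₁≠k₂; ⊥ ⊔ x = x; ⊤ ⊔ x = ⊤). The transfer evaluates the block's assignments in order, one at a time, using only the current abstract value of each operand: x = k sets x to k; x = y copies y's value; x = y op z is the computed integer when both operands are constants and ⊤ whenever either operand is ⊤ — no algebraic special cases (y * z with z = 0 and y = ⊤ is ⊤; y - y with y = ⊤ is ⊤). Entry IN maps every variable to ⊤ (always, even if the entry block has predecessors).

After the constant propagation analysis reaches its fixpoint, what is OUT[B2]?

Converged values:
  B0:   IN=(all ⊤)   OUT=(all ⊤)
  B1:   IN=(all ⊤)   OUT=(all ⊤)
  B2:   IN=(all ⊤)   OUT={b:-4; rest ⊤}
  B3:   IN={b:-4; rest ⊤}   OUT=(all ⊤)
  B4:   IN=(all ⊤)   OUT=(all ⊤)

Merge at B2: IN[B2] = OUT[B1] = {a: ⊤, b: ⊤, c: ⊤, d: ⊤, e: ⊤, f: ⊤}
Applying B2's transfer function to that IN value gives OUT[B2] (row B2 above).

Answer: {a: ⊤, b: -4, c: ⊤, d: ⊤, e: ⊤, f: ⊤}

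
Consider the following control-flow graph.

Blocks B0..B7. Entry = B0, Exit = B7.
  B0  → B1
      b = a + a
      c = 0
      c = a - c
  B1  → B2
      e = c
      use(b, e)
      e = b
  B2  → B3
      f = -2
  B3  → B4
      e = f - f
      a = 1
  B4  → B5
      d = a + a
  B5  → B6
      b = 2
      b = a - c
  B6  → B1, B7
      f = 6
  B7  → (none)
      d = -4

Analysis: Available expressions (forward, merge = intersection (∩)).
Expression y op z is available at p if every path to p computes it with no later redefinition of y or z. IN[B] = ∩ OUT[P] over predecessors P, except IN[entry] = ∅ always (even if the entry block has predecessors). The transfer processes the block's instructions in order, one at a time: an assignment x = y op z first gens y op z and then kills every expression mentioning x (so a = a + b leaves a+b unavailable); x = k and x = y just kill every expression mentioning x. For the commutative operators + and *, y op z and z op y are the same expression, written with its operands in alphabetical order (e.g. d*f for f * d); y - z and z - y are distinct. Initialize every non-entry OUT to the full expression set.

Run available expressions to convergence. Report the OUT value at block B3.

Converged values:
  B0:   IN={}   OUT={a+a}
  B1:   IN={a+a}   OUT={a+a}
  B2:   IN={a+a}   OUT={a+a}
  B3:   IN={a+a}   OUT={f-f}
  B4:   IN={f-f}   OUT={a+a, f-f}
  B5:   IN={a+a, f-f}   OUT={a+a, a-c, f-f}
  B6:   IN={a+a, a-c, f-f}   OUT={a+a, a-c}
  B7:   IN={a+a, a-c}   OUT={a+a, a-c}

Merge at B3: IN[B3] = OUT[B2] = {a+a}
Applying B3's transfer function to that IN value gives OUT[B3] (row B3 above).

Answer: {f-f}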